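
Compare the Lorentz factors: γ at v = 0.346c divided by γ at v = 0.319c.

γ₁ = 1/√(1 - 0.346²) = 1.066
γ₂ = 1/√(1 - 0.319²) = 1.055
γ₁/γ₂ = 1.066/1.055 = 1.010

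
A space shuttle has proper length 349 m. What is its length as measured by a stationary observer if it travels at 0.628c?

Proper length L₀ = 349 m
γ = 1/√(1 - 0.628²) = 1.285
L = L₀/γ = 349/1.285 = 271.6 m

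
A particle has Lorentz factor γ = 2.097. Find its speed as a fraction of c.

From γ = 1/√(1 - v²/c²):
1/γ² = 1/2.097² = 0.2274
v²/c² = 1 - 0.2274 = 0.7726
v/c = √(0.7726) = 0.8790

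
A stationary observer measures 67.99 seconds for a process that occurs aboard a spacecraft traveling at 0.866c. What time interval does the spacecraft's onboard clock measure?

Dilated time Δt = 67.99 seconds
γ = 1/√(1 - 0.866²) = 2.000
Δt₀ = Δt/γ = 67.99/2.000 = 34.00 seconds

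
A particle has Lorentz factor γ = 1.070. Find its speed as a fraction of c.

From γ = 1/√(1 - v²/c²):
1/γ² = 1/1.070² = 0.8734
v²/c² = 1 - 0.8734 = 0.1266
v/c = √(0.1266) = 0.3558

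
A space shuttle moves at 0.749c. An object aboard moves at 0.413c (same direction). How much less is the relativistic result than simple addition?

Classical: u' + v = 0.413 + 0.749 = 1.162c
Relativistic: u = (0.413 + 0.749)/(1 + 0.309337) = 1.162/1.309337 = 0.8875c
Difference: 1.162 - 0.8875 = 0.2745c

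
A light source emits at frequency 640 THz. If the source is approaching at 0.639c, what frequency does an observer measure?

β = v/c = 0.639
(1+β)/(1-β) = 1.639/0.361 = 4.540
Doppler factor = √(4.540) = 2.131
f_obs = 640 × 2.131 = 1364 THz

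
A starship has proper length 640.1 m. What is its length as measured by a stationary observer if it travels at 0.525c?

Proper length L₀ = 640.1 m
γ = 1/√(1 - 0.525²) = 1.175
L = L₀/γ = 640.1/1.175 = 544.8 m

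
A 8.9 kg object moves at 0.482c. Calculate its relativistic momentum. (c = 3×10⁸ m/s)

γ = 1/√(1 - 0.482²) = 1.1413
v = 0.482 × 3×10⁸ = 1.446×10⁸ m/s
p = γmv = 1.1413 × 8.9 × 1.446×10⁸ = 1.469×10⁹ kg·m/s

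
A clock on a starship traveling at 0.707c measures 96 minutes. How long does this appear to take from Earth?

Proper time Δt₀ = 96 minutes
γ = 1/√(1 - 0.707²) = 1.414
Δt = γΔt₀ = 1.414 × 96 = 135.7 minutes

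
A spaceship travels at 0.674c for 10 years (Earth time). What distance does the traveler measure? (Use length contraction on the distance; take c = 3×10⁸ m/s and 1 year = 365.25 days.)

Earth distance: d = v × t = 0.674c × 10 yr = 6.3809×10¹⁶ m
γ = 1.3537
d' = d/γ = 6.3809×10¹⁶/1.3537 = 4.714×10¹⁶ m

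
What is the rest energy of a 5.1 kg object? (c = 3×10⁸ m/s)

c² = (3×10⁸)² = 9.000×10¹⁶ m²/s²
E₀ = mc² = 5.1 × 9.000×10¹⁶ = 4.590×10¹⁷ J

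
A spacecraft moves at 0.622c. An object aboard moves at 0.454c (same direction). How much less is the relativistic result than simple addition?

Classical: u' + v = 0.454 + 0.622 = 1.076c
Relativistic: u = (0.454 + 0.622)/(1 + 0.282388) = 1.076/1.282388 = 0.8391c
Difference: 1.076 - 0.8391 = 0.2369c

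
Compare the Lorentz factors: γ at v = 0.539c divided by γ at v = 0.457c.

γ₁ = 1/√(1 - 0.539²) = 1.187
γ₂ = 1/√(1 - 0.457²) = 1.124
γ₁/γ₂ = 1.187/1.124 = 1.056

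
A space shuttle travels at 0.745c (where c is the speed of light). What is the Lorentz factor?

v/c = 0.745, so (v/c)² = 0.555025
1 - (v/c)² = 0.444975
γ = 1/√(0.444975) = 1.499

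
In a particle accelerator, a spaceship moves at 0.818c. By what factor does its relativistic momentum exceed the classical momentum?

p_rel = γmv, p_class = mv
Ratio = γ = 1/√(1 - 0.818²)
= 1/√(0.330876) = 1.738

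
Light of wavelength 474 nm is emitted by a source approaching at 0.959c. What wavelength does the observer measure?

β = 0.959
Wavelength Doppler factor = √(0.041/1.959) = √(0.02093) = 0.14467
λ_obs = 474 × 0.14467 = 68.57 nm (blueshift)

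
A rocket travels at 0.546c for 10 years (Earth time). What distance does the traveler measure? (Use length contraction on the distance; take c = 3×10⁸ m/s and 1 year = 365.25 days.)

Earth distance: d = v × t = 0.546c × 10 yr = 5.1691×10¹⁶ m
γ = 1.1936
d' = d/γ = 5.1691×10¹⁶/1.1936 = 4.331×10¹⁶ m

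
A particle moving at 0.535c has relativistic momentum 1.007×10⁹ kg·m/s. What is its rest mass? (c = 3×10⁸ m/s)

γ = 1/√(1 - 0.535²) = 1.1836
v = 0.535 × 3×10⁸ = 1.605×10⁸ m/s
m = p/(γv) = 1.007×10⁹/(1.1836 × 1.605×10⁸) = 5.301 kg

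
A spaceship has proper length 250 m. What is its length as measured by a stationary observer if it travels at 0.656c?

Proper length L₀ = 250 m
γ = 1/√(1 - 0.656²) = 1.325
L = L₀/γ = 250/1.325 = 188.7 m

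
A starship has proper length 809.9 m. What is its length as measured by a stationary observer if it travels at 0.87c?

Proper length L₀ = 809.9 m
γ = 1/√(1 - 0.87²) = 2.0282
L = L₀/γ = 809.9/2.0282 = 399.3 m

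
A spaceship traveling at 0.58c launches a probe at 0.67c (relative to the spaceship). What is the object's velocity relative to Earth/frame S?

u = (u' + v)/(1 + u'v/c²)
Numerator: 0.67 + 0.58 = 1.25
Denominator: 1 + 0.3886 = 1.3886
u = 1.25/1.3886 = 0.9002c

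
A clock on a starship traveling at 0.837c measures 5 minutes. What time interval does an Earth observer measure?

Proper time Δt₀ = 5 minutes
γ = 1/√(1 - 0.837²) = 1.82748
Δt = γΔt₀ = 1.82748 × 5 = 9.137 minutes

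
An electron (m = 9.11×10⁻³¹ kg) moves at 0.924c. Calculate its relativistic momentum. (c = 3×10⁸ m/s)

γ = 1/√(1 - 0.924²) = 2.615
v = 0.924 × 3×10⁸ = 2.772×10⁸ m/s
p = γmv = 2.615 × 9.11×10⁻³¹ × 2.772×10⁸ = 6.604×10⁻²² kg·m/s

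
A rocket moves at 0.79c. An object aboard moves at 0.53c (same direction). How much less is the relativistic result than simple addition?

Classical: u' + v = 0.53 + 0.79 = 1.32c
Relativistic: u = (0.53 + 0.79)/(1 + 0.4187) = 1.32/1.4187 = 0.9304c
Difference: 1.32 - 0.9304 = 0.3896c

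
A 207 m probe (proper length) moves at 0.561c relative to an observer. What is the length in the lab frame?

Proper length L₀ = 207 m
γ = 1/√(1 - 0.561²) = 1.208
L = L₀/γ = 207/1.208 = 171.4 m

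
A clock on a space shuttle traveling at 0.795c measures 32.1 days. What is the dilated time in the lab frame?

Proper time Δt₀ = 32.1 days
γ = 1/√(1 - 0.795²) = 1.6485
Δt = γΔt₀ = 1.6485 × 32.1 = 52.92 days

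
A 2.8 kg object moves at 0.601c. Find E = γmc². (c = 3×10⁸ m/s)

γ = 1/√(1 - 0.601²) = 1.251
mc² = 2.8 × (3×10⁸)² = 2.520×10¹⁷ J
E = γmc² = 1.251 × 2.520×10¹⁷ = 3.153×10¹⁷ J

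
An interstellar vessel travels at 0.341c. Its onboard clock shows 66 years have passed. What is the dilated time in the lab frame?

Proper time Δt₀ = 66 years
γ = 1/√(1 - 0.341²) = 1.0638
Δt = γΔt₀ = 1.0638 × 66 = 70.21 years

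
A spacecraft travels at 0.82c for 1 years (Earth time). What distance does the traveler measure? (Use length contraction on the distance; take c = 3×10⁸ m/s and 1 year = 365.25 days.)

Earth distance: d = v × t = 0.82c × 1 yr = 7.7632×10¹⁵ m
γ = 1.7471
d' = d/γ = 7.7632×10¹⁵/1.7471 = 4.443×10¹⁵ m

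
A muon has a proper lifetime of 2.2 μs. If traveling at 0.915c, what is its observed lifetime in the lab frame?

Proper lifetime τ₀ = 2.2 μs
γ = 1/√(1 - 0.915²) = 2.4786
τ = γτ₀ = 2.4786 × 2.2 μs = 5.453 μs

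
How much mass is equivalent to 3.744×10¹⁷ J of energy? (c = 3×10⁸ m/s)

From E = mc², we get m = E/c²
c² = (3×10⁸)² = 9×10¹⁶ m²/s²
m = 3.744×10¹⁷ / 9×10¹⁶ = 4.160 kg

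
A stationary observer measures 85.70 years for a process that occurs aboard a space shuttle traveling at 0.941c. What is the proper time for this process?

Dilated time Δt = 85.70 years
γ = 1/√(1 - 0.941²) = 2.955
Δt₀ = Δt/γ = 85.70/2.955 = 29.00 years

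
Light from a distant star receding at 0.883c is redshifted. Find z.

β = 0.883
(1+β)/(1-β) = 1.883/0.117 = 16.094
√(16.094) = 4.012
z = 4.012 - 1 = 3.012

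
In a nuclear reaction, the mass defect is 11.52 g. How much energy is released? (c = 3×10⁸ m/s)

Convert mass defect: Δm = 11.52 g = 0.01152 kg
E = Δm·c² = 0.01152 × (3×10⁸)²
= 0.01152 × 9×10¹⁶ = 1.037×10¹⁵ J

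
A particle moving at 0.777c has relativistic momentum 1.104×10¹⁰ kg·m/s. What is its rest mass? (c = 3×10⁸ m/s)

γ = 1/√(1 - 0.777²) = 1.589
v = 0.777 × 3×10⁸ = 2.331×10⁸ m/s
m = p/(γv) = 1.104×10¹⁰/(1.589 × 2.331×10⁸) = 29.81 kg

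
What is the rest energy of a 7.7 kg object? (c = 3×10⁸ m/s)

c² = (3×10⁸)² = 9.000×10¹⁶ m²/s²
E₀ = mc² = 7.7 × 9.000×10¹⁶ = 6.930×10¹⁷ J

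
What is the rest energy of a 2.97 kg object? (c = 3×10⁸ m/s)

c² = (3×10⁸)² = 9.000×10¹⁶ m²/s²
E₀ = mc² = 2.97 × 9.000×10¹⁶ = 2.673×10¹⁷ J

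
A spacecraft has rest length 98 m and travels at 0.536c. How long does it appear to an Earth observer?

Proper length L₀ = 98 m
γ = 1/√(1 - 0.536²) = 1.18453
L = L₀/γ = 98/1.18453 = 82.73 m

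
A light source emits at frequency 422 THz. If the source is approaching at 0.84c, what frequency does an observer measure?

β = v/c = 0.84
(1+β)/(1-β) = 1.84/0.16 = 11.50
Doppler factor = √(11.50) = 3.391
f_obs = 422 × 3.391 = 1431 THz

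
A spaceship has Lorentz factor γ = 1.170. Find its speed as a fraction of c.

From γ = 1/√(1 - v²/c²):
1/γ² = 1/1.170² = 0.7305
v²/c² = 1 - 0.7305 = 0.2695
v/c = √(0.2695) = 0.5191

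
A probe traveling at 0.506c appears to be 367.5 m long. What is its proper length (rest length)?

Contracted length L = 367.5 m
γ = 1/√(1 - 0.506²) = 1.1594
L₀ = γL = 1.1594 × 367.5 = 426.1 m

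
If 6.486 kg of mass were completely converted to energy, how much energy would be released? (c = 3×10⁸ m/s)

Using E = mc²:
c² = (3×10⁸)² = 9×10¹⁶ m²/s²
E = 6.486 × 9×10¹⁶ = 5.837×10¹⁷ J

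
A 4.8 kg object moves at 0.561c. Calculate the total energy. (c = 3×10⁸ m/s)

γ = 1/√(1 - 0.561²) = 1.208
mc² = 4.8 × (3×10⁸)² = 4.320×10¹⁷ J
E = γmc² = 1.208 × 4.320×10¹⁷ = 5.219×10¹⁷ J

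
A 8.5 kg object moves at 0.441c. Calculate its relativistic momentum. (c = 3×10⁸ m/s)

γ = 1/√(1 - 0.441²) = 1.114
v = 0.441 × 3×10⁸ = 1.323×10⁸ m/s
p = γmv = 1.114 × 8.5 × 1.323×10⁸ = 1.253×10⁹ kg·m/s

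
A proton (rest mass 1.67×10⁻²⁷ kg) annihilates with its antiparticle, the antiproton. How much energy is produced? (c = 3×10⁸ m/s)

Both particles have the same rest mass, so total mass = 2m
E = 2m·c² = 2 × 1.67×10⁻²⁷ × (3×10⁸)²
= 2 × 1.67×10⁻²⁷ × 9×10¹⁶
= 3.006×10⁻¹⁰ J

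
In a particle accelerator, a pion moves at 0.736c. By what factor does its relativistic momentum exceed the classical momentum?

p_rel = γmv, p_class = mv
Ratio = γ = 1/√(1 - 0.736²)
= 1/√(0.458304) = 1.477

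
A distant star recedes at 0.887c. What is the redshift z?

β = 0.887
(1+β)/(1-β) = 1.887/0.113 = 16.699
√(16.699) = 4.086
z = 4.086 - 1 = 3.086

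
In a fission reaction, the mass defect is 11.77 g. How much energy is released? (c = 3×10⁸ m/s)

Convert mass defect: Δm = 11.77 g = 0.01177 kg
E = Δm·c² = 0.01177 × (3×10⁸)²
= 0.01177 × 9×10¹⁶ = 1.059×10¹⁵ J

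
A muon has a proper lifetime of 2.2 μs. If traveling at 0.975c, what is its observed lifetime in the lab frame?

Proper lifetime τ₀ = 2.2 μs
γ = 1/√(1 - 0.975²) = 4.5004
τ = γτ₀ = 4.5004 × 2.2 μs = 9.901 μs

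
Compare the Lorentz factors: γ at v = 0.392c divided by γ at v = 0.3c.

γ₁ = 1/√(1 - 0.392²) = 1.087
γ₂ = 1/√(1 - 0.3²) = 1.048
γ₁/γ₂ = 1.087/1.048 = 1.037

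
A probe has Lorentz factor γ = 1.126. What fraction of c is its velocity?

From γ = 1/√(1 - v²/c²):
1/γ² = 1/1.126² = 0.7887
v²/c² = 1 - 0.7887 = 0.2113
v/c = √(0.2113) = 0.4597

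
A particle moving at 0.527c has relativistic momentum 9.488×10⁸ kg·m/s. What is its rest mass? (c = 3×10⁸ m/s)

γ = 1/√(1 - 0.527²) = 1.1767
v = 0.527 × 3×10⁸ = 1.581×10⁸ m/s
m = p/(γv) = 9.488×10⁸/(1.1767 × 1.581×10⁸) = 5.100 kg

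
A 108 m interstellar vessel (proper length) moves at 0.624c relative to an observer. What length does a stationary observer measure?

Proper length L₀ = 108 m
γ = 1/√(1 - 0.624²) = 1.2797
L = L₀/γ = 108/1.2797 = 84.39 m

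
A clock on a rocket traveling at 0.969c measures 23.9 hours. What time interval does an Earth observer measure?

Proper time Δt₀ = 23.9 hours
γ = 1/√(1 - 0.969²) = 4.0476
Δt = γΔt₀ = 4.0476 × 23.9 = 96.74 hours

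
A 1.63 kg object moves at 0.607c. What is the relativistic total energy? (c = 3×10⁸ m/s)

γ = 1/√(1 - 0.607²) = 1.2583
mc² = 1.63 × (3×10⁸)² = 1.467×10¹⁷ J
E = γmc² = 1.2583 × 1.467×10¹⁷ = 1.846×10¹⁷ J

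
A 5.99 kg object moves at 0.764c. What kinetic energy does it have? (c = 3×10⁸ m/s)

γ = 1/√(1 - 0.764²) = 1.54987
γ - 1 = 0.54987
KE = (γ-1)mc² = 0.54987 × 5.99 × (3×10⁸)² = 2.964×10¹⁷ J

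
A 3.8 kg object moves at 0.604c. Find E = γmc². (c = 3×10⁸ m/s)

γ = 1/√(1 - 0.604²) = 1.2547
mc² = 3.8 × (3×10⁸)² = 3.420×10¹⁷ J
E = γmc² = 1.2547 × 3.420×10¹⁷ = 4.291×10¹⁷ J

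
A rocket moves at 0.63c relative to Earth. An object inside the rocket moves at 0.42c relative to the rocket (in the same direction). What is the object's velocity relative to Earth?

u = (u' + v)/(1 + u'v/c²)
Numerator: 0.42 + 0.63 = 1.05
Denominator: 1 + 0.2646 = 1.2646
u = 1.05/1.2646 = 0.8303c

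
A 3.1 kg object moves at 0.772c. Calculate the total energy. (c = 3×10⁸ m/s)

γ = 1/√(1 - 0.772²) = 1.573
mc² = 3.1 × (3×10⁸)² = 2.790×10¹⁷ J
E = γmc² = 1.573 × 2.790×10¹⁷ = 4.389×10¹⁷ J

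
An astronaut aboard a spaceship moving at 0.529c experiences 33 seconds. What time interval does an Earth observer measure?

Proper time Δt₀ = 33 seconds
γ = 1/√(1 - 0.529²) = 1.1784
Δt = γΔt₀ = 1.1784 × 33 = 38.89 seconds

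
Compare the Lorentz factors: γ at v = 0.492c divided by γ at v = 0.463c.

γ₁ = 1/√(1 - 0.492²) = 1.1486
γ₂ = 1/√(1 - 0.463²) = 1.1282
γ₁/γ₂ = 1.1486/1.1282 = 1.018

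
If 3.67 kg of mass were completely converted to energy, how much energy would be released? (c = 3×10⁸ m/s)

Using E = mc²:
c² = (3×10⁸)² = 9×10¹⁶ m²/s²
E = 3.67 × 9×10¹⁶ = 3.303×10¹⁷ J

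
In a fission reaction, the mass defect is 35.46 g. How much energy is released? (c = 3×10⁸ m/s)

Convert mass defect: Δm = 35.46 g = 0.03546 kg
E = Δm·c² = 0.03546 × (3×10⁸)²
= 0.03546 × 9×10¹⁶ = 3.191×10¹⁵ J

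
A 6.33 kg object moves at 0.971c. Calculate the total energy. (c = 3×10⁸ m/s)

γ = 1/√(1 - 0.971²) = 4.183
mc² = 6.33 × (3×10⁸)² = 5.697×10¹⁷ J
E = γmc² = 4.183 × 5.697×10¹⁷ = 2.383×10¹⁸ J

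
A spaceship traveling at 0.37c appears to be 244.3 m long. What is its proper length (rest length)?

Contracted length L = 244.3 m
γ = 1/√(1 - 0.37²) = 1.0764
L₀ = γL = 1.0764 × 244.3 = 263.0 m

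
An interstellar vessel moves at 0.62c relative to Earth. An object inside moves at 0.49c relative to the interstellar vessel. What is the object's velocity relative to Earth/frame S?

u = (u' + v)/(1 + u'v/c²)
Numerator: 0.49 + 0.62 = 1.11
Denominator: 1 + 0.3038 = 1.3038
u = 1.11/1.3038 = 0.8514c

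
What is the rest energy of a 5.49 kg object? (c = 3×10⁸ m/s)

c² = (3×10⁸)² = 9.000×10¹⁶ m²/s²
E₀ = mc² = 5.49 × 9.000×10¹⁶ = 4.941×10¹⁷ J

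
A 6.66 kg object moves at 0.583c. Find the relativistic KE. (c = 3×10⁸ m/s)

γ = 1/√(1 - 0.583²) = 1.2308
γ - 1 = 0.2308
KE = (γ-1)mc² = 0.2308 × 6.66 × (3×10⁸)² = 1.383×10¹⁷ J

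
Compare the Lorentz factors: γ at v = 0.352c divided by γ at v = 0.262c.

γ₁ = 1/√(1 - 0.352²) = 1.068
γ₂ = 1/√(1 - 0.262²) = 1.036
γ₁/γ₂ = 1.068/1.036 = 1.031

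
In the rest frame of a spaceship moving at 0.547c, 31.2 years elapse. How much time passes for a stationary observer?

Proper time Δt₀ = 31.2 years
γ = 1/√(1 - 0.547²) = 1.1946
Δt = γΔt₀ = 1.1946 × 31.2 = 37.27 years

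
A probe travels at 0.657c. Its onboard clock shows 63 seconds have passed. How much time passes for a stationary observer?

Proper time Δt₀ = 63 seconds
γ = 1/√(1 - 0.657²) = 1.3265
Δt = γΔt₀ = 1.3265 × 63 = 83.57 seconds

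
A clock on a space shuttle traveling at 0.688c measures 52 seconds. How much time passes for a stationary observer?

Proper time Δt₀ = 52 seconds
γ = 1/√(1 - 0.688²) = 1.37796
Δt = γΔt₀ = 1.37796 × 52 = 71.65 seconds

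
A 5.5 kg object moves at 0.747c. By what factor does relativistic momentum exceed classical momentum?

p_rel = γmv, p_class = mv
Ratio = γ = 1/√(1 - 0.747²) = 1.504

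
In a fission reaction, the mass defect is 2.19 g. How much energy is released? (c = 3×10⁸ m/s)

Convert mass defect: Δm = 2.19 g = 0.00219 kg
E = Δm·c² = 0.00219 × (3×10⁸)²
= 0.00219 × 9×10¹⁶ = 1.971×10¹⁴ J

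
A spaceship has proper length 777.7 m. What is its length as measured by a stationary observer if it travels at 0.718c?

Proper length L₀ = 777.7 m
γ = 1/√(1 - 0.718²) = 1.4367
L = L₀/γ = 777.7/1.4367 = 541.3 m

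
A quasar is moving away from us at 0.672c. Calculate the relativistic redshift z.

β = 0.672
(1+β)/(1-β) = 1.672/0.328 = 5.098
√(5.098) = 2.258
z = 2.258 - 1 = 1.258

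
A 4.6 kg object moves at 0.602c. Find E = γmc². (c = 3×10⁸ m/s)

γ = 1/√(1 - 0.602²) = 1.2524
mc² = 4.6 × (3×10⁸)² = 4.140×10¹⁷ J
E = γmc² = 1.2524 × 4.140×10¹⁷ = 5.185×10¹⁷ J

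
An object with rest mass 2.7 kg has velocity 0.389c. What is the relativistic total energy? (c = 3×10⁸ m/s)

γ = 1/√(1 - 0.389²) = 1.0855
mc² = 2.7 × (3×10⁸)² = 2.430×10¹⁷ J
E = γmc² = 1.0855 × 2.430×10¹⁷ = 2.638×10¹⁷ J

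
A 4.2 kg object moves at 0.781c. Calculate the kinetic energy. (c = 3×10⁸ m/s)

γ = 1/√(1 - 0.781²) = 1.6012
γ - 1 = 0.6012
KE = (γ-1)mc² = 0.6012 × 4.2 × (3×10⁸)² = 2.273×10¹⁷ J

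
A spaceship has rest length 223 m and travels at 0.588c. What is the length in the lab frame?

Proper length L₀ = 223 m
γ = 1/√(1 - 0.588²) = 1.236
L = L₀/γ = 223/1.236 = 180.4 m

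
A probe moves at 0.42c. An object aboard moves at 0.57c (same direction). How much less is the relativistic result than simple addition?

Classical: u' + v = 0.57 + 0.42 = 0.99c
Relativistic: u = (0.57 + 0.42)/(1 + 0.2394) = 0.99/1.2394 = 0.7988c
Difference: 0.99 - 0.7988 = 0.1912c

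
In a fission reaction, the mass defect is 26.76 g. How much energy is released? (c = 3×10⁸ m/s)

Convert mass defect: Δm = 26.76 g = 0.02676 kg
E = Δm·c² = 0.02676 × (3×10⁸)²
= 0.02676 × 9×10¹⁶ = 2.408×10¹⁵ J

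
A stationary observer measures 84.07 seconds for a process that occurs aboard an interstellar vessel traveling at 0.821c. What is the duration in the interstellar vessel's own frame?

Dilated time Δt = 84.07 seconds
γ = 1/√(1 - 0.821²) = 1.7515
Δt₀ = Δt/γ = 84.07/1.7515 = 48.00 seconds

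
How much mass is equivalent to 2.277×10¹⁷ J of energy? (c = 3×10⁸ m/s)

From E = mc², we get m = E/c²
c² = (3×10⁸)² = 9×10¹⁶ m²/s²
m = 2.277×10¹⁷ / 9×10¹⁶ = 2.530 kg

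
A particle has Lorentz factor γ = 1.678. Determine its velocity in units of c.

From γ = 1/√(1 - v²/c²):
1/γ² = 1/1.678² = 0.3552
v²/c² = 1 - 0.3552 = 0.6448
v/c = √(0.6448) = 0.8030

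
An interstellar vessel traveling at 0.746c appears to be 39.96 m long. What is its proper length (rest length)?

Contracted length L = 39.96 m
γ = 1/√(1 - 0.746²) = 1.5016
L₀ = γL = 1.5016 × 39.96 = 60.00 m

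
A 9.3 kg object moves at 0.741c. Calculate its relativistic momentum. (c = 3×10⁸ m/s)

γ = 1/√(1 - 0.741²) = 1.4892
v = 0.741 × 3×10⁸ = 2.223×10⁸ m/s
p = γmv = 1.4892 × 9.3 × 2.223×10⁸ = 3.079×10⁹ kg·m/s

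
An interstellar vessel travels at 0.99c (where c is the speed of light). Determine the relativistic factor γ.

v/c = 0.99, so (v/c)² = 0.9801
1 - (v/c)² = 0.0199
γ = 1/√(0.0199) = 7.089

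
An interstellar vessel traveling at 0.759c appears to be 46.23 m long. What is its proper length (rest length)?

Contracted length L = 46.23 m
γ = 1/√(1 - 0.759²) = 1.5359
L₀ = γL = 1.5359 × 46.23 = 71.00 m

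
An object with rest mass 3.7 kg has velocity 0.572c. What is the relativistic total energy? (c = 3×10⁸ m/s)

γ = 1/√(1 - 0.572²) = 1.2191
mc² = 3.7 × (3×10⁸)² = 3.330×10¹⁷ J
E = γmc² = 1.2191 × 3.330×10¹⁷ = 4.060×10¹⁷ J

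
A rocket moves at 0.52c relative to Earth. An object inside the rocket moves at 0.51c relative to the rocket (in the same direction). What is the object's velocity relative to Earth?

u = (u' + v)/(1 + u'v/c²)
Numerator: 0.51 + 0.52 = 1.03
Denominator: 1 + 0.2652 = 1.2652
u = 1.03/1.2652 = 0.8141c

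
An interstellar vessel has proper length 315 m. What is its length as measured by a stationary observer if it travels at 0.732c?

Proper length L₀ = 315 m
γ = 1/√(1 - 0.732²) = 1.468
L = L₀/γ = 315/1.468 = 214.6 m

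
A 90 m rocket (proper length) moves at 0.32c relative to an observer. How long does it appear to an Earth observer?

Proper length L₀ = 90 m
γ = 1/√(1 - 0.32²) = 1.0555
L = L₀/γ = 90/1.0555 = 85.27 m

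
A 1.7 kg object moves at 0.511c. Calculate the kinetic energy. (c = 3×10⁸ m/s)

γ = 1/√(1 - 0.511²) = 1.16336
γ - 1 = 0.16336
KE = (γ-1)mc² = 0.16336 × 1.7 × (3×10⁸)² = 2.499×10¹⁶ J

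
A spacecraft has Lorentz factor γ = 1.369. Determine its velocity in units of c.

From γ = 1/√(1 - v²/c²):
1/γ² = 1/1.369² = 0.53357
v²/c² = 1 - 0.53357 = 0.46643
v/c = √(0.46643) = 0.6830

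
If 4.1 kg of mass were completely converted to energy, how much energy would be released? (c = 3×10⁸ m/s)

Using E = mc²:
c² = (3×10⁸)² = 9×10¹⁶ m²/s²
E = 4.1 × 9×10¹⁶ = 3.690×10¹⁷ J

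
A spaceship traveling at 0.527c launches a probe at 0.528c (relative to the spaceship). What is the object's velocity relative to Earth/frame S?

u = (u' + v)/(1 + u'v/c²)
Numerator: 0.528 + 0.527 = 1.055
Denominator: 1 + 0.278256 = 1.278256
u = 1.055/1.278256 = 0.8253c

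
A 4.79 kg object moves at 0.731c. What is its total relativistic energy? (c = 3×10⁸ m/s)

γ = 1/√(1 - 0.731²) = 1.4655
mc² = 4.79 × (3×10⁸)² = 4.311×10¹⁷ J
E = γmc² = 1.4655 × 4.311×10¹⁷ = 6.318×10¹⁷ J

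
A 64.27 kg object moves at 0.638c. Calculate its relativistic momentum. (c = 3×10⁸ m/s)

γ = 1/√(1 - 0.638²) = 1.2986
v = 0.638 × 3×10⁸ = 1.914×10⁸ m/s
p = γmv = 1.2986 × 64.27 × 1.914×10⁸ = 1.597×10¹⁰ kg·m/s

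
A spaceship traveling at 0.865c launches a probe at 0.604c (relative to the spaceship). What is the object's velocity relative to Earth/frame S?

u = (u' + v)/(1 + u'v/c²)
Numerator: 0.604 + 0.865 = 1.469
Denominator: 1 + 0.52246 = 1.52246
u = 1.469/1.52246 = 0.9649c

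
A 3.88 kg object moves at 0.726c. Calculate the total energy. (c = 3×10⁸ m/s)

γ = 1/√(1 - 0.726²) = 1.4541
mc² = 3.88 × (3×10⁸)² = 3.492×10¹⁷ J
E = γmc² = 1.4541 × 3.492×10¹⁷ = 5.078×10¹⁷ J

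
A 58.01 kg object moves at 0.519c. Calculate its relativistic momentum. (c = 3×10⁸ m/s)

γ = 1/√(1 - 0.519²) = 1.170
v = 0.519 × 3×10⁸ = 1.557×10⁸ m/s
p = γmv = 1.170 × 58.01 × 1.557×10⁸ = 1.057×10¹⁰ kg·m/s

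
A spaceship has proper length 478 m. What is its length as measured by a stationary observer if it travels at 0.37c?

Proper length L₀ = 478 m
γ = 1/√(1 - 0.37²) = 1.0764
L = L₀/γ = 478/1.0764 = 444.1 m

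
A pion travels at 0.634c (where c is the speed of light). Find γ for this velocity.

v/c = 0.634, so (v/c)² = 0.401956
1 - (v/c)² = 0.598044
γ = 1/√(0.598044) = 1.293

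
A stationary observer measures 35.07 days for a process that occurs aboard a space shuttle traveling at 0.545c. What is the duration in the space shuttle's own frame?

Dilated time Δt = 35.07 days
γ = 1/√(1 - 0.545²) = 1.193
Δt₀ = Δt/γ = 35.07/1.193 = 29.40 days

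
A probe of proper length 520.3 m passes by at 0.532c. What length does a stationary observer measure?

Proper length L₀ = 520.3 m
γ = 1/√(1 - 0.532²) = 1.181
L = L₀/γ = 520.3/1.181 = 440.6 m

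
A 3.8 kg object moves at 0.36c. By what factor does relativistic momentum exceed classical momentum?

p_rel = γmv, p_class = mv
Ratio = γ = 1/√(1 - 0.36²) = 1.072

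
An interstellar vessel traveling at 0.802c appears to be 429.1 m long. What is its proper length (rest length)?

Contracted length L = 429.1 m
γ = 1/√(1 - 0.802²) = 1.6741
L₀ = γL = 1.6741 × 429.1 = 718.4 m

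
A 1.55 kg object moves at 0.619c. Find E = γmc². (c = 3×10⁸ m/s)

γ = 1/√(1 - 0.619²) = 1.273
mc² = 1.55 × (3×10⁸)² = 1.395×10¹⁷ J
E = γmc² = 1.273 × 1.395×10¹⁷ = 1.776×10¹⁷ J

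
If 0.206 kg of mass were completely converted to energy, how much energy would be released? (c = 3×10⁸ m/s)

Using E = mc²:
c² = (3×10⁸)² = 9×10¹⁶ m²/s²
E = 0.206 × 9×10¹⁶ = 1.854×10¹⁶ J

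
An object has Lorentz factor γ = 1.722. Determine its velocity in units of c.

From γ = 1/√(1 - v²/c²):
1/γ² = 1/1.722² = 0.3372
v²/c² = 1 - 0.3372 = 0.6628
v/c = √(0.6628) = 0.8141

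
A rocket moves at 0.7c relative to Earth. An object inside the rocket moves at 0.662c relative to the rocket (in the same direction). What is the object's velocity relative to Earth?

u = (u' + v)/(1 + u'v/c²)
Numerator: 0.662 + 0.7 = 1.362
Denominator: 1 + 0.4634 = 1.4634
u = 1.362/1.4634 = 0.9307c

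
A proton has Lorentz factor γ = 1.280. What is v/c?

From γ = 1/√(1 - v²/c²):
1/γ² = 1/1.280² = 0.6104
v²/c² = 1 - 0.6104 = 0.3896
v/c = √(0.3896) = 0.6242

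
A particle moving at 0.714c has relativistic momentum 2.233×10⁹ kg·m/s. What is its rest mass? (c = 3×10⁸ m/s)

γ = 1/√(1 - 0.714²) = 1.4283
v = 0.714 × 3×10⁸ = 2.142×10⁸ m/s
m = p/(γv) = 2.233×10⁹/(1.4283 × 2.142×10⁸) = 7.299 kg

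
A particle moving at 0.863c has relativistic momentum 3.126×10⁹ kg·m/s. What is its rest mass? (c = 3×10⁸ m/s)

γ = 1/√(1 - 0.863²) = 1.9794
v = 0.863 × 3×10⁸ = 2.589×10⁸ m/s
m = p/(γv) = 3.126×10⁹/(1.9794 × 2.589×10⁸) = 6.100 kg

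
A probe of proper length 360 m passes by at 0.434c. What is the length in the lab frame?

Proper length L₀ = 360 m
γ = 1/√(1 - 0.434²) = 1.110
L = L₀/γ = 360/1.110 = 324.3 m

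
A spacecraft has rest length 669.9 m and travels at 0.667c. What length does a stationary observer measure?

Proper length L₀ = 669.9 m
γ = 1/√(1 - 0.667²) = 1.3422
L = L₀/γ = 669.9/1.3422 = 499.1 m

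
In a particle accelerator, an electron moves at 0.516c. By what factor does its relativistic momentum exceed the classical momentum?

p_rel = γmv, p_class = mv
Ratio = γ = 1/√(1 - 0.516²)
= 1/√(0.733744) = 1.167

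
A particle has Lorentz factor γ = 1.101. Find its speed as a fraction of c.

From γ = 1/√(1 - v²/c²):
1/γ² = 1/1.101² = 0.8249
v²/c² = 1 - 0.8249 = 0.1751
v/c = √(0.1751) = 0.4184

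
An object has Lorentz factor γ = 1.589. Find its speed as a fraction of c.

From γ = 1/√(1 - v²/c²):
1/γ² = 1/1.589² = 0.3961
v²/c² = 1 - 0.3961 = 0.6039
v/c = √(0.6039) = 0.7771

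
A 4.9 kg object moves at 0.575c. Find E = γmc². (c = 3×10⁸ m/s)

γ = 1/√(1 - 0.575²) = 1.2223
mc² = 4.9 × (3×10⁸)² = 4.410×10¹⁷ J
E = γmc² = 1.2223 × 4.410×10¹⁷ = 5.390×10¹⁷ J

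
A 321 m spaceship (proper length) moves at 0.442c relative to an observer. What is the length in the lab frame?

Proper length L₀ = 321 m
γ = 1/√(1 - 0.442²) = 1.115
L = L₀/γ = 321/1.115 = 287.9 m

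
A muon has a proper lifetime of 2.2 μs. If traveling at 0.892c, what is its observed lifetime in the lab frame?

Proper lifetime τ₀ = 2.2 μs
γ = 1/√(1 - 0.892²) = 2.2122
τ = γτ₀ = 2.2122 × 2.2 μs = 4.867 μs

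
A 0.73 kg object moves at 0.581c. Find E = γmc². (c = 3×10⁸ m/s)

γ = 1/√(1 - 0.581²) = 1.2286
mc² = 0.73 × (3×10⁸)² = 6.570×10¹⁶ J
E = γmc² = 1.2286 × 6.570×10¹⁶ = 8.072×10¹⁶ J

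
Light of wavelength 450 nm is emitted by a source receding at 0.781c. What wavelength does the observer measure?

β = 0.781
Wavelength Doppler factor = √(1.781/0.219) = √(8.132) = 2.852
λ_obs = 450 × 2.852 = 1283 nm (redshift)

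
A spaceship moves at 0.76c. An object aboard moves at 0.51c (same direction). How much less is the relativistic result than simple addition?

Classical: u' + v = 0.51 + 0.76 = 1.27c
Relativistic: u = (0.51 + 0.76)/(1 + 0.3876) = 1.27/1.3876 = 0.9152c
Difference: 1.27 - 0.9152 = 0.3548c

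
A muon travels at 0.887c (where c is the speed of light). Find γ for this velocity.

v/c = 0.887, so (v/c)² = 0.786769
1 - (v/c)² = 0.213231
γ = 1/√(0.213231) = 2.166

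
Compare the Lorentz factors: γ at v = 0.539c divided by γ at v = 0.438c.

γ₁ = 1/√(1 - 0.539²) = 1.187
γ₂ = 1/√(1 - 0.438²) = 1.112
γ₁/γ₂ = 1.187/1.112 = 1.067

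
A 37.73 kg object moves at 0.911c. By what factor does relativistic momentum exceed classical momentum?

p_rel = γmv, p_class = mv
Ratio = γ = 1/√(1 - 0.911²) = 2.425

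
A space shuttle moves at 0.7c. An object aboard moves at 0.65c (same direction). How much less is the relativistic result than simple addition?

Classical: u' + v = 0.65 + 0.7 = 1.35c
Relativistic: u = (0.65 + 0.7)/(1 + 0.455) = 1.35/1.455 = 0.9278c
Difference: 1.35 - 0.9278 = 0.4222c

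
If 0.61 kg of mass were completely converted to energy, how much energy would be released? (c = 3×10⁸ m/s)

Using E = mc²:
c² = (3×10⁸)² = 9×10¹⁶ m²/s²
E = 0.61 × 9×10¹⁶ = 5.490×10¹⁶ J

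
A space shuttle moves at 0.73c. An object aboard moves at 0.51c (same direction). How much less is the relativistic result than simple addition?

Classical: u' + v = 0.51 + 0.73 = 1.24c
Relativistic: u = (0.51 + 0.73)/(1 + 0.3723) = 1.24/1.3723 = 0.9036c
Difference: 1.24 - 0.9036 = 0.3364c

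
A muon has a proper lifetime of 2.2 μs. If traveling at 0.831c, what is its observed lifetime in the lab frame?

Proper lifetime τ₀ = 2.2 μs
γ = 1/√(1 - 0.831²) = 1.7977
τ = γτ₀ = 1.7977 × 2.2 μs = 3.955 μs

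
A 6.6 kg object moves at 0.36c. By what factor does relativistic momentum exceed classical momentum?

p_rel = γmv, p_class = mv
Ratio = γ = 1/√(1 - 0.36²) = 1.072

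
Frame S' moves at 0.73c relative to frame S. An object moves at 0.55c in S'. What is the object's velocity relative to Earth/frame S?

u = (u' + v)/(1 + u'v/c²)
Numerator: 0.55 + 0.73 = 1.28
Denominator: 1 + 0.4015 = 1.4015
u = 1.28/1.4015 = 0.9133c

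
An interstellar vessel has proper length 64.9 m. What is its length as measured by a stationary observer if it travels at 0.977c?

Proper length L₀ = 64.9 m
γ = 1/√(1 - 0.977²) = 4.690
L = L₀/γ = 64.9/4.690 = 13.84 m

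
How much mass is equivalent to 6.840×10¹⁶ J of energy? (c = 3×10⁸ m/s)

From E = mc², we get m = E/c²
c² = (3×10⁸)² = 9×10¹⁶ m²/s²
m = 6.840×10¹⁶ / 9×10¹⁶ = 0.7600 kg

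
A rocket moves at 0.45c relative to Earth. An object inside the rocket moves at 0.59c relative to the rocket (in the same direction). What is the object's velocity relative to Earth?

u = (u' + v)/(1 + u'v/c²)
Numerator: 0.59 + 0.45 = 1.04
Denominator: 1 + 0.2655 = 1.2655
u = 1.04/1.2655 = 0.8218c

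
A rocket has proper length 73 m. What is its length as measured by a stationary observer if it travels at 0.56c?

Proper length L₀ = 73 m
γ = 1/√(1 - 0.56²) = 1.207
L = L₀/γ = 73/1.207 = 60.48 m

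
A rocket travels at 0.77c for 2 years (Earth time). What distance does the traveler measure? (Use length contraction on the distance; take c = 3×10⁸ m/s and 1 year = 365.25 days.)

Earth distance: d = v × t = 0.77c × 2 yr = 1.45796×10¹⁶ m
γ = 1.56729
d' = d/γ = 1.45796×10¹⁶/1.56729 = 9.302×10¹⁵ m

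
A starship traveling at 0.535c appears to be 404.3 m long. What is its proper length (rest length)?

Contracted length L = 404.3 m
γ = 1/√(1 - 0.535²) = 1.1836
L₀ = γL = 1.1836 × 404.3 = 478.5 m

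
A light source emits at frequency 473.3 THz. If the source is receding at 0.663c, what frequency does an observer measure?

β = v/c = 0.663
(1-β)/(1+β) = 0.337/1.663 = 0.20265
Doppler factor = √(0.20265) = 0.4502
f_obs = 473.3 × 0.4502 = 213.1 THz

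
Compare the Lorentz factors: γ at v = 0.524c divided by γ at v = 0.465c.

γ₁ = 1/√(1 - 0.524²) = 1.174
γ₂ = 1/√(1 - 0.465²) = 1.130
γ₁/γ₂ = 1.174/1.130 = 1.039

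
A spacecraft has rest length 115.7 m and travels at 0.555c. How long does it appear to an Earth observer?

Proper length L₀ = 115.7 m
γ = 1/√(1 - 0.555²) = 1.2021
L = L₀/γ = 115.7/1.2021 = 96.25 m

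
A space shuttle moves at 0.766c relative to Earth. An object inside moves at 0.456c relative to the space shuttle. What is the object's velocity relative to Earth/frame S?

u = (u' + v)/(1 + u'v/c²)
Numerator: 0.456 + 0.766 = 1.222
Denominator: 1 + 0.349296 = 1.349296
u = 1.222/1.349296 = 0.9057c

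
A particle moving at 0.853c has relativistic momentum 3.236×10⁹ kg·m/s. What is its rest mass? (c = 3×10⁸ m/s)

γ = 1/√(1 - 0.853²) = 1.916
v = 0.853 × 3×10⁸ = 2.559×10⁸ m/s
m = p/(γv) = 3.236×10⁹/(1.916 × 2.559×10⁸) = 6.600 kg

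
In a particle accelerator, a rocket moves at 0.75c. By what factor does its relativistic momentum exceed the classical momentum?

p_rel = γmv, p_class = mv
Ratio = γ = 1/√(1 - 0.75²)
= 1/√(0.4375) = 1.512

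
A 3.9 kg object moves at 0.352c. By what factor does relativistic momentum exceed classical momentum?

p_rel = γmv, p_class = mv
Ratio = γ = 1/√(1 - 0.352²) = 1.068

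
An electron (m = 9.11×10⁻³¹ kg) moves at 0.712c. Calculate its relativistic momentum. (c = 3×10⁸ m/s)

γ = 1/√(1 - 0.712²) = 1.424
v = 0.712 × 3×10⁸ = 2.136×10⁸ m/s
p = γmv = 1.424 × 9.11×10⁻³¹ × 2.136×10⁸ = 2.771×10⁻²² kg·m/s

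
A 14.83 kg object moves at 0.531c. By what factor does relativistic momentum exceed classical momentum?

p_rel = γmv, p_class = mv
Ratio = γ = 1/√(1 - 0.531²) = 1.180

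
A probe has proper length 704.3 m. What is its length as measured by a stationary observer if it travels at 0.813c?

Proper length L₀ = 704.3 m
γ = 1/√(1 - 0.813²) = 1.7174
L = L₀/γ = 704.3/1.7174 = 410.1 m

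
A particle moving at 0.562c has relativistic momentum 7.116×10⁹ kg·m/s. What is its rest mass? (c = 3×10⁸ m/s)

γ = 1/√(1 - 0.562²) = 1.209
v = 0.562 × 3×10⁸ = 1.686×10⁸ m/s
m = p/(γv) = 7.116×10⁹/(1.209 × 1.686×10⁸) = 34.91 kg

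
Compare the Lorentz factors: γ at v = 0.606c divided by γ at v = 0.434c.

γ₁ = 1/√(1 - 0.606²) = 1.2571
γ₂ = 1/√(1 - 0.434²) = 1.1100
γ₁/γ₂ = 1.2571/1.1100 = 1.133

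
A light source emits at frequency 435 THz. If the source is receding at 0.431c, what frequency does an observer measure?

β = v/c = 0.431
(1-β)/(1+β) = 0.569/1.431 = 0.3976
Doppler factor = √(0.3976) = 0.6306
f_obs = 435 × 0.6306 = 274.3 THz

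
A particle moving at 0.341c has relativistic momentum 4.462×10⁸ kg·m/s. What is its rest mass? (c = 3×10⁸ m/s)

γ = 1/√(1 - 0.341²) = 1.0638
v = 0.341 × 3×10⁸ = 1.023×10⁸ m/s
m = p/(γv) = 4.462×10⁸/(1.0638 × 1.023×10⁸) = 4.100 kg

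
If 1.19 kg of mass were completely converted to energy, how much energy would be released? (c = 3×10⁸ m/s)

Using E = mc²:
c² = (3×10⁸)² = 9×10¹⁶ m²/s²
E = 1.19 × 9×10¹⁶ = 1.071×10¹⁷ J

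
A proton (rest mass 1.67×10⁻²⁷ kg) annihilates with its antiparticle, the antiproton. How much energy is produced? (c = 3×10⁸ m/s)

Both particles have the same rest mass, so total mass = 2m
E = 2m·c² = 2 × 1.67×10⁻²⁷ × (3×10⁸)²
= 2 × 1.67×10⁻²⁷ × 9×10¹⁶
= 3.006×10⁻¹⁰ J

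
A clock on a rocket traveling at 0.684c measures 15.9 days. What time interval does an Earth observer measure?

Proper time Δt₀ = 15.9 days
γ = 1/√(1 - 0.684²) = 1.371
Δt = γΔt₀ = 1.371 × 15.9 = 21.80 days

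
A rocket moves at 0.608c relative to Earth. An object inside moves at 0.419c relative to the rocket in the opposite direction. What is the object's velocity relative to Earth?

Object's velocity in rocket frame is u' = -0.419c
u = (u' + v)/(1 + u'v/c²) = (v - 0.419)/(1 - 0.419·v/c²)
Numerator: 0.608 - 0.419 = 0.189
Denominator: 1 - 0.254752 = 0.745248
u = 0.189/0.745248 = 0.2536c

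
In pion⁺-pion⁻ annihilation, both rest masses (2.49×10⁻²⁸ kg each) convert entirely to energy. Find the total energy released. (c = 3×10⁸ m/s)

Both particles have the same rest mass, so total mass = 2m
E = 2m·c² = 2 × 2.49×10⁻²⁸ × (3×10⁸)²
= 2 × 2.49×10⁻²⁸ × 9×10¹⁶
= 4.482×10⁻¹¹ J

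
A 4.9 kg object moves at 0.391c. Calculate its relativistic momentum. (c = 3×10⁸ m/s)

γ = 1/√(1 - 0.391²) = 1.0865
v = 0.391 × 3×10⁸ = 1.173×10⁸ m/s
p = γmv = 1.0865 × 4.9 × 1.173×10⁸ = 6.245×10⁸ kg·m/s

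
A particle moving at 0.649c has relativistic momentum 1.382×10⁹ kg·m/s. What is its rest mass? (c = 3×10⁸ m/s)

γ = 1/√(1 - 0.649²) = 1.3144
v = 0.649 × 3×10⁸ = 1.947×10⁸ m/s
m = p/(γv) = 1.382×10⁹/(1.3144 × 1.947×10⁸) = 5.400 kg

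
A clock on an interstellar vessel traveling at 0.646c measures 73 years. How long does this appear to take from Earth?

Proper time Δt₀ = 73 years
γ = 1/√(1 - 0.646²) = 1.310
Δt = γΔt₀ = 1.310 × 73 = 95.63 years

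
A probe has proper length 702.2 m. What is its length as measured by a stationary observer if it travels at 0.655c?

Proper length L₀ = 702.2 m
γ = 1/√(1 - 0.655²) = 1.3234
L = L₀/γ = 702.2/1.3234 = 530.6 m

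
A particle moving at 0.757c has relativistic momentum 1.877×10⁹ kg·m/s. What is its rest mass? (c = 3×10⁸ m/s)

γ = 1/√(1 - 0.757²) = 1.5304
v = 0.757 × 3×10⁸ = 2.271×10⁸ m/s
m = p/(γv) = 1.877×10⁹/(1.5304 × 2.271×10⁸) = 5.401 kg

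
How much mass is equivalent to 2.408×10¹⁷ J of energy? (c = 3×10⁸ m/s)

From E = mc², we get m = E/c²
c² = (3×10⁸)² = 9×10¹⁶ m²/s²
m = 2.408×10¹⁷ / 9×10¹⁶ = 2.676 kg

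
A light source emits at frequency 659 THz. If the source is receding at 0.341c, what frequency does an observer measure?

β = v/c = 0.341
(1-β)/(1+β) = 0.659/1.341 = 0.4914
Doppler factor = √(0.4914) = 0.7010
f_obs = 659 × 0.7010 = 462.0 THz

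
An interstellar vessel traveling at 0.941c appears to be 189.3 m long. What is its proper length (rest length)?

Contracted length L = 189.3 m
γ = 1/√(1 - 0.941²) = 2.955
L₀ = γL = 2.955 × 189.3 = 559.4 m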